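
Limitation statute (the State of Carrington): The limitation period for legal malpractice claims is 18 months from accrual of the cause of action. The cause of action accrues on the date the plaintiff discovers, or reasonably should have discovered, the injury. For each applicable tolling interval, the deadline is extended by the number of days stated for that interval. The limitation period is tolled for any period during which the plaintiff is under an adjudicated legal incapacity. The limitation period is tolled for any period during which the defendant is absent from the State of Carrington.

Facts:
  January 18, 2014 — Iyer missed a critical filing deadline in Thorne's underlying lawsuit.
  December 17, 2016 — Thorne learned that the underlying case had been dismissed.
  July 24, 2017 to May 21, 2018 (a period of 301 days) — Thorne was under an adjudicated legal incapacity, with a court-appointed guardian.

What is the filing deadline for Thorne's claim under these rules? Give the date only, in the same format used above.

April 14, 2019

The claim did not accrue until Thorne discovered the injury on December 17, 2016; the January 18, 2014 act date does not start the clock under the stated rule.
Adding the 18 months base period to December 17, 2016 gives a deadline of June 17, 2018, before any tolling.
Because the plaintiff's legal incapacity ran from July 24, 2017 to May 21, 2018, the deadline is extended by 301 days to April 14, 2019.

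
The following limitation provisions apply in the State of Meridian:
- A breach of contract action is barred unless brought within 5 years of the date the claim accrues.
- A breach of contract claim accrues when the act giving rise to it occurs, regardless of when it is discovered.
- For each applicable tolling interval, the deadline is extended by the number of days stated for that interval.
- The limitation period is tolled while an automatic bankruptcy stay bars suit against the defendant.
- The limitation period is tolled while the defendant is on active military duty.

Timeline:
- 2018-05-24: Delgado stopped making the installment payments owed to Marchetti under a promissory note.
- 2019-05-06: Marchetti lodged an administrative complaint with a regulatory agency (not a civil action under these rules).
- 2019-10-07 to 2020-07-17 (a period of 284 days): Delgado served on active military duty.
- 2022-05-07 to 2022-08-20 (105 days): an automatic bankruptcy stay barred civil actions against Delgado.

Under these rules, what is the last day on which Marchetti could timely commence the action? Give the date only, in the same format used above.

2024-06-16

The claim accrued on 2018-05-24, when the wrongful act occurred.
Adding the 5 years base period to 2018-05-24 gives a deadline of 2023-05-24, before any tolling.
Because the defendant's active military service ran from 2019-10-07 to 2020-07-17, the deadline is extended by 284 days to 2024-03-03.
The period was tolled for 105 days by the automatic bankruptcy stay (2022-05-07 to 2022-08-20), pushing the deadline to 2024-06-16.
Nothing else in the chronology tolls or restarts the period.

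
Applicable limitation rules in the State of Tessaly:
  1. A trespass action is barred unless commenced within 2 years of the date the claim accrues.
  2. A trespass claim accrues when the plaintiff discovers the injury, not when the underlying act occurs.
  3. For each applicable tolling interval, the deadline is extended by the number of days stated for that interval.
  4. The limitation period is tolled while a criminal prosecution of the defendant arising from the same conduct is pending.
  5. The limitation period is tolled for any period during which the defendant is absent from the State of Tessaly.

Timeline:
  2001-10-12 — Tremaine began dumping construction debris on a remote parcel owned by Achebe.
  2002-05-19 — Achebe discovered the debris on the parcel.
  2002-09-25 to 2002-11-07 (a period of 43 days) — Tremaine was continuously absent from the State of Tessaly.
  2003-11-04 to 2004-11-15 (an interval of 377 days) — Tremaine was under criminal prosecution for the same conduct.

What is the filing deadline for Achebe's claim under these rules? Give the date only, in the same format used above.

Under the discovery rule, the claim accrued on 2002-05-19, when Achebe discovered the injury — not on the 2001-10-12 date of the underlying act.
The untolled deadline — 2 years after 2002-05-19 — is 2004-05-19.
The period was tolled for 43 days by the defendant's absence from the jurisdiction (2002-09-25 to 2002-11-07), pushing the deadline to 2004-07-01.
The pending criminal prosecution from 2003-11-04 to 2004-11-15 tolled the period for 377 days, extending the deadline to 2005-07-13.

2005-07-13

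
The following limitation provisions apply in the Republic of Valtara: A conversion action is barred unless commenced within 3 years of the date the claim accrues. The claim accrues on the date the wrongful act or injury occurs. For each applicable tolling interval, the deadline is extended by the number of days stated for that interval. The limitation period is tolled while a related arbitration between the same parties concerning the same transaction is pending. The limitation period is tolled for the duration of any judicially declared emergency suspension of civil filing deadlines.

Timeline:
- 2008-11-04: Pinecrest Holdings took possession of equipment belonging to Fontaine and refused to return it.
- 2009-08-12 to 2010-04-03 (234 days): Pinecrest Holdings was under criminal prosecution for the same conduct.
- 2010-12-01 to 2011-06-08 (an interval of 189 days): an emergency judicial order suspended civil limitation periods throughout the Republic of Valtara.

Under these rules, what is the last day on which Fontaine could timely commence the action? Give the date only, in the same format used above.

2012-05-11

The claim accrued on 2008-11-04, when the wrongful act occurred.
The untolled deadline — 3 years after 2008-11-04 — is 2011-11-04.
Because the emergency suspension of filing deadlines ran from 2010-12-01 to 2011-06-08, the deadline is extended by 189 days to 2012-05-11.
No stated provision tolls the period for a criminal prosecution, so the interval from 2009-08-12 to 2010-04-03 has no effect on the deadline.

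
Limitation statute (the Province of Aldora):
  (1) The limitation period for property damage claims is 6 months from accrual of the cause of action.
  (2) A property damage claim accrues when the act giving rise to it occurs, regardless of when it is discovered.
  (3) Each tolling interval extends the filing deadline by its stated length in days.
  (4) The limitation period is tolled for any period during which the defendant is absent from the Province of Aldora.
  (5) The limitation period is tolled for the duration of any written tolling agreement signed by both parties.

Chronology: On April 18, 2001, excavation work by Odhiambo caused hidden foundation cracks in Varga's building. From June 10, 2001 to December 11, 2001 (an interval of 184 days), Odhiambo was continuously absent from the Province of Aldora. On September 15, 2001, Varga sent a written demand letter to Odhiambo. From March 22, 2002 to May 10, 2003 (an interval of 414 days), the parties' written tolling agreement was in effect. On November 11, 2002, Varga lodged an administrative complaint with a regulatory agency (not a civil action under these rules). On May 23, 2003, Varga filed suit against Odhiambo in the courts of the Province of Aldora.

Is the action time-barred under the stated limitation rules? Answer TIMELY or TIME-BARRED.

The limitation period began to run on April 18, 2001.
Adding the 6 months base period to April 18, 2001 gives a deadline of October 18, 2001, before any tolling.
Because the defendant's absence from the jurisdiction ran from June 10, 2001 to December 11, 2001, the deadline is extended by 184 days to April 20, 2002.
The written tolling agreement from March 22, 2002 to May 10, 2003 tolled the period for 414 days, extending the deadline to June 8, 2003.
Nothing else in the chronology tolls or restarts the period.
Filing on May 23, 2003 beat the June 8, 2003 deadline — the action is timely.

TIMELY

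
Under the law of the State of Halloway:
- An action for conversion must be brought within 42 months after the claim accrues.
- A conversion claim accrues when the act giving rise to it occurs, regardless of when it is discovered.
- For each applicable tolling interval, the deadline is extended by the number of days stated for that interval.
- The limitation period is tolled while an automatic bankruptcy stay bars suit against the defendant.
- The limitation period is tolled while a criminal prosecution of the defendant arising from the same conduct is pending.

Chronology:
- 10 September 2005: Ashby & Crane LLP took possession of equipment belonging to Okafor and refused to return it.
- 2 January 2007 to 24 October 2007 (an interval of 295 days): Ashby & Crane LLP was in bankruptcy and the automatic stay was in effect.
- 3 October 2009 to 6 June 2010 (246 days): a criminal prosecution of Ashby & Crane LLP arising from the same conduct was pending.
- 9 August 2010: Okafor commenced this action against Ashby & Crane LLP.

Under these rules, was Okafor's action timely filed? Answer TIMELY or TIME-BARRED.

The claim accrued on 10 September 2005, the date of the act.
Adding the 42 months base period to 10 September 2005 gives a deadline of 10 March 2009, before any tolling.
Because the automatic bankruptcy stay ran from 2 January 2007 to 24 October 2007, the deadline is extended by 295 days to 30 December 2009.
The period was tolled for 246 days by the pending criminal prosecution (3 October 2009 to 6 June 2010), pushing the deadline to 2 September 2010.
Filing on 9 August 2010 beat the 2 September 2010 deadline — the action is timely.

TIMELY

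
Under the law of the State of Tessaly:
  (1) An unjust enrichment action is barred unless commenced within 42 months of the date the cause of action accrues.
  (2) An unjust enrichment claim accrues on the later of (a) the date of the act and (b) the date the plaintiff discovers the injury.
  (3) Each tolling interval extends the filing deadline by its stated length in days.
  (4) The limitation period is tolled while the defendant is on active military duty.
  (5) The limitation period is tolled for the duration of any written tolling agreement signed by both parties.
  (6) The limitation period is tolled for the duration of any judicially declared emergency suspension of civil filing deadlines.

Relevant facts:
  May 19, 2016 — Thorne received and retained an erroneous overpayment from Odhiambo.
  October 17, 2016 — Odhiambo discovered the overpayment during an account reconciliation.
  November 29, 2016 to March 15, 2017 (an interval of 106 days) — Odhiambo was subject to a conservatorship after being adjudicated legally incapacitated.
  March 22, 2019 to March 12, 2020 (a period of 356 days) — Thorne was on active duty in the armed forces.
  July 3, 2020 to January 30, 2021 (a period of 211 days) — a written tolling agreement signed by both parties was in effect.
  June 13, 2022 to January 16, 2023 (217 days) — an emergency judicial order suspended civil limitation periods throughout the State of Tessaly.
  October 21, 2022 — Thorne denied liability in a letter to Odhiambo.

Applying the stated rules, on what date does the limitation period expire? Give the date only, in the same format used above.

November 5, 2021

Because discovery on October 17, 2016 post-dates the May 19, 2016 act, accrual under the later-of rule falls on October 17, 2016.
42 months from October 17, 2016 is April 17, 2020.
The defendant's active military service from March 22, 2019 to March 12, 2020 tolled the period for 356 days, extending the deadline to April 8, 2021.
The written tolling agreement from July 3, 2020 to January 30, 2021 tolled the period for 211 days, extending the deadline to November 5, 2021.
By the time the emergency suspension of filing deadlines began on June 13, 2022, the limitation period had already expired on November 5, 2021; that interval cannot revive it.
No stated provision tolls the period for the plaintiff's incapacity, so the interval from November 29, 2016 to March 15, 2017 has no effect on the deadline.
Nothing else in the chronology tolls or restarts the period.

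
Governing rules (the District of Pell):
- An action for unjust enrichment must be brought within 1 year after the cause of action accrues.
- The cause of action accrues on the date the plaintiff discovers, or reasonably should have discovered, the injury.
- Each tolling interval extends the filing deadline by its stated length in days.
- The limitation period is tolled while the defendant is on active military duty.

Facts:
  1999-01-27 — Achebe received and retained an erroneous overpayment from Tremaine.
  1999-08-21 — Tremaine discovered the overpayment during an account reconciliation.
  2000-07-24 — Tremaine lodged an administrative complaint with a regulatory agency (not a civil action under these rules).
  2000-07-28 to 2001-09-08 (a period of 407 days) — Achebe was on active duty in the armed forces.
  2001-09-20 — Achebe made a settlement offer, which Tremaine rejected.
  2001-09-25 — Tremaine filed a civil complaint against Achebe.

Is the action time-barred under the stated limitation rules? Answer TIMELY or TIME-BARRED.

TIMELY

Accrual is tied to discovery, so the period began on 1999-08-21 rather than on 1999-01-27 when the act occurred.
Adding the 1 year base period to 1999-08-21 gives a deadline of 2000-08-21, before any tolling.
Because the defendant's active military service ran from 2000-07-28 to 2001-09-08, the deadline is extended by 407 days to 2001-10-02.
Nothing else in the chronology tolls or restarts the period.
The 2001-09-25 filing precedes the 2001-10-02 deadline; the claim is timely.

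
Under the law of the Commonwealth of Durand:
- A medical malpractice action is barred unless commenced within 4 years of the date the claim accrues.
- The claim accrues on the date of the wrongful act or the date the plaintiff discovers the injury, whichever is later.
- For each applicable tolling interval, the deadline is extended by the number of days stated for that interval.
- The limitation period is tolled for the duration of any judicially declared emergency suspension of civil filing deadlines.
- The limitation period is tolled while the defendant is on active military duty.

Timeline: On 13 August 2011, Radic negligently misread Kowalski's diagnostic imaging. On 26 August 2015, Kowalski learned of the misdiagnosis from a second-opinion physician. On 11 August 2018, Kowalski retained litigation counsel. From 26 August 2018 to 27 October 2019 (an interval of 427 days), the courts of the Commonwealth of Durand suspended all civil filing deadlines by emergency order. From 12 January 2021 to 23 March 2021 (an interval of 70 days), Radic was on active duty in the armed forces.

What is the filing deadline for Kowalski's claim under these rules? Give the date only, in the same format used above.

26 October 2020

Taking the later of the act (13 August 2011) and discovery (26 August 2015), the claim accrued on 26 August 2015.
4 years from 26 August 2015 is 26 August 2019.
The emergency suspension of filing deadlines from 26 August 2018 to 27 October 2019 tolled the period for 427 days, extending the deadline to 26 October 2020.
The defendant's active military service starting 12 January 2021 came too late — the period had run on 26 October 2020 — and so does not extend the deadline.
The other events in the timeline have no effect on the limitation period under the stated rules.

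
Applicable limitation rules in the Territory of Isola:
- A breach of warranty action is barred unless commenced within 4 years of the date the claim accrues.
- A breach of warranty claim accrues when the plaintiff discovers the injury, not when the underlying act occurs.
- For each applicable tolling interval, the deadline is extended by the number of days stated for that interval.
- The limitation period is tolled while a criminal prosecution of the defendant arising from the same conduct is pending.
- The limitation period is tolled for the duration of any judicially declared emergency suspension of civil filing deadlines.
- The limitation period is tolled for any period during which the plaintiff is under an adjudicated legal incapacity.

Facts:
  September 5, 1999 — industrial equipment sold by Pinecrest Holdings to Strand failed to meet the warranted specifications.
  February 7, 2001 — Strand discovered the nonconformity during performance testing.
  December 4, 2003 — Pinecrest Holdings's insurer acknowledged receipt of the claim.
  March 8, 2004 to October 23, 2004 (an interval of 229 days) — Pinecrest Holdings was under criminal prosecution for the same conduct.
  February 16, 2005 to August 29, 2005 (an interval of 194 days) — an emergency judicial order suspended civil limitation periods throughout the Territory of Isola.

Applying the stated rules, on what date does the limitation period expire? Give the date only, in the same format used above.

April 6, 2006

Under the discovery rule, the claim accrued on February 7, 2001, when Strand discovered the injury — not on the September 5, 1999 date of the underlying act.
4 years from February 7, 2001 is February 7, 2005.
Because the pending criminal prosecution ran from March 8, 2004 to October 23, 2004, the deadline is extended by 229 days to September 24, 2005.
Because the emergency suspension of filing deadlines ran from February 16, 2005 to August 29, 2005, the deadline is extended by 194 days to April 6, 2006.
Nothing else in the chronology tolls or restarts the period.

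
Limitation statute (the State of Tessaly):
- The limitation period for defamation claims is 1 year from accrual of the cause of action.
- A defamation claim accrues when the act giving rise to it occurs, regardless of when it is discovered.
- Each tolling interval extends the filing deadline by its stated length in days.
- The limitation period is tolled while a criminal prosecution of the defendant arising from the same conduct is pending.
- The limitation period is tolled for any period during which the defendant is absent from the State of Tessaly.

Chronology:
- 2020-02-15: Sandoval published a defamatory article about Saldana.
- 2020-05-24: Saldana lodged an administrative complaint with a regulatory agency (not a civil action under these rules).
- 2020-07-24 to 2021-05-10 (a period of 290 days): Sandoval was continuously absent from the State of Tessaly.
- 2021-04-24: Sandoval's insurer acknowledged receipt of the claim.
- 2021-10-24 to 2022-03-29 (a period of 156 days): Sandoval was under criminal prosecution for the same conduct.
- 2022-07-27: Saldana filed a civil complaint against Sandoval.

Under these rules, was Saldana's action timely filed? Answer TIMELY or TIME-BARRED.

The limitation period began to run on 2020-02-15.
1 year from 2020-02-15 is 2021-02-15.
The period was tolled for 290 days by the defendant's absence from the jurisdiction (2020-07-24 to 2021-05-10), pushing the deadline to 2021-12-02.
The pending criminal prosecution from 2021-10-24 to 2022-03-29 tolled the period for 156 days, extending the deadline to 2022-05-07.
None of the other events listed affects the running of the period under the stated rules.
Saldana filed on 2022-07-27, after the 2022-05-07 deadline, so the action is time-barred.

TIME-BARRED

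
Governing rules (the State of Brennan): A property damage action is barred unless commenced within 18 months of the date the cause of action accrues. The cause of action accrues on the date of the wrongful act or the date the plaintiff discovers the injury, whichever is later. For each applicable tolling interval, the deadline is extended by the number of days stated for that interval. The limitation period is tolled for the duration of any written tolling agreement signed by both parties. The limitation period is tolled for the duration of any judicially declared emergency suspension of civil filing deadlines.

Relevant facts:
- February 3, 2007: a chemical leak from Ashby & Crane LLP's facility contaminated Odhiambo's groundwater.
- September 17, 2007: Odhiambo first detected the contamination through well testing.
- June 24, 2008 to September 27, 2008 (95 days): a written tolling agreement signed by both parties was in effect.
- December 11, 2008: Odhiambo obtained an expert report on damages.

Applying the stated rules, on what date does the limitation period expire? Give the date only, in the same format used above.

June 20, 2009

The claim accrued on September 17, 2007 — the later of the February 3, 2007 act and the September 17, 2007 discovery.
Adding the 18 months base period to September 17, 2007 gives a deadline of March 17, 2009, before any tolling.
Because the written tolling agreement ran from June 24, 2008 to September 27, 2008, the deadline is extended by 95 days to June 20, 2009.
None of the other events listed affects the running of the period under the stated rules.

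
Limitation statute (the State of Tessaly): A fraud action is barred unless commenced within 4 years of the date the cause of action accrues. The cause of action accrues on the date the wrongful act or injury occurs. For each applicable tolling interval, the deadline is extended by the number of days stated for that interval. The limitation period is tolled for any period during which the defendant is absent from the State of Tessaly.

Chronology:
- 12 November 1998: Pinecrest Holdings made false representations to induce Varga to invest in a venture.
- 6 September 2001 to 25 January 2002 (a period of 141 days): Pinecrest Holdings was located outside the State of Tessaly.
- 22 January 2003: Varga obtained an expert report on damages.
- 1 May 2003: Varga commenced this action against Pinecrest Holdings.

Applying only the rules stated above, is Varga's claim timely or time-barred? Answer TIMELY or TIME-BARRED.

The cause of action accrued on 12 November 1998, the date of the act.
4 years from 12 November 1998 is 12 November 2002.
Because the defendant's absence from the jurisdiction ran from 6 September 2001 to 25 January 2002, the deadline is extended by 141 days to 2 April 2003.
None of the other events listed affects the running of the period under the stated rules.
Varga filed on 1 May 2003, after the 2 April 2003 deadline, so the action is time-barred.

TIME-BARRED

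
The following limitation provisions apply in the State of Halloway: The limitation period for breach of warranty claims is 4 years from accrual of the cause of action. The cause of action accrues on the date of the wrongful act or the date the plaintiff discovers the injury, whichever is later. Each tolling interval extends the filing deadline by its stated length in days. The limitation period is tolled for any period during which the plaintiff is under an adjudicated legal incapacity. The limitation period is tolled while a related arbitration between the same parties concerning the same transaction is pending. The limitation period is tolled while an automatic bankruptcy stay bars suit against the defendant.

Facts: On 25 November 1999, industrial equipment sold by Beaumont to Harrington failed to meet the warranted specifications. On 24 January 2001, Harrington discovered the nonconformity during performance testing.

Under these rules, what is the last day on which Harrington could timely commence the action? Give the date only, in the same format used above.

Because discovery on 24 January 2001 post-dates the 25 November 1999 act, accrual under the later-of rule falls on 24 January 2001.
Adding the 4 years base period to 24 January 2001 gives a deadline of 24 January 2005, before any tolling.

24 January 2005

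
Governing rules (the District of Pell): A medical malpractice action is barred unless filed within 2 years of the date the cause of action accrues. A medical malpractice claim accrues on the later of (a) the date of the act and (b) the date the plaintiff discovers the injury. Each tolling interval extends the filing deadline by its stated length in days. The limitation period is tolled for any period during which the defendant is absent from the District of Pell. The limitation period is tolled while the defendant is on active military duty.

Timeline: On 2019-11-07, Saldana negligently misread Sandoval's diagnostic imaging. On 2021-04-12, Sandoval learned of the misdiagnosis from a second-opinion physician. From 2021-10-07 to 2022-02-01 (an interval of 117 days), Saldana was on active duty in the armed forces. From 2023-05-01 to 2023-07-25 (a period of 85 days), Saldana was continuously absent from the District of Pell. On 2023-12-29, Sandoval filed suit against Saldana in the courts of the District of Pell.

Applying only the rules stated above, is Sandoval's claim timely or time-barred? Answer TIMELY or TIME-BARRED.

Taking the later of the act (2019-11-07) and discovery (2021-04-12), the claim accrued on 2021-04-12.
2 years from 2021-04-12 is 2023-04-12.
The period was tolled for 117 days by the defendant's active military service (2021-10-07 to 2022-02-01), pushing the deadline to 2023-08-07.
Because the defendant's absence from the jurisdiction ran from 2023-05-01 to 2023-07-25, the deadline is extended by 85 days to 2023-10-31.
The 2023-12-29 filing falls after the 2023-10-31 deadline; the claim is time-barred.

TIME-BARRED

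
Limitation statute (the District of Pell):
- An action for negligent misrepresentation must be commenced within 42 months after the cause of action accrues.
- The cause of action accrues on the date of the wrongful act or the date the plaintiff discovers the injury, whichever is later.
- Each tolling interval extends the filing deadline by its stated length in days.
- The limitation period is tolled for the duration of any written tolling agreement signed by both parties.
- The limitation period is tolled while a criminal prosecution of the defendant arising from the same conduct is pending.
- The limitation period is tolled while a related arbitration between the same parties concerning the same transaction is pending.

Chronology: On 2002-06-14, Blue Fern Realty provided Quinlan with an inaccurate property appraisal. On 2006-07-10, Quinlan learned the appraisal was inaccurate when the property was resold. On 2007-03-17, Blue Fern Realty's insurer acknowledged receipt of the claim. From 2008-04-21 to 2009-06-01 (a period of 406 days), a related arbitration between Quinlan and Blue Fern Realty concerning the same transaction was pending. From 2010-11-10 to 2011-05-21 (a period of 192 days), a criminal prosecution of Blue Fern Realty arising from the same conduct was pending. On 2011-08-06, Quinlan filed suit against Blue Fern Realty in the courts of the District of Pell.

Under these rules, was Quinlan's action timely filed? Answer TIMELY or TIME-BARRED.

The claim accrued on 2006-07-10 — the later of the 2002-06-14 act and the 2006-07-10 discovery.
The untolled deadline — 42 months after 2006-07-10 — is 2010-01-10.
The pending related arbitration from 2008-04-21 to 2009-06-01 tolled the period for 406 days, extending the deadline to 2011-02-20.
The period was tolled for 192 days by the pending criminal prosecution (2010-11-10 to 2011-05-21), pushing the deadline to 2011-08-31.
None of the other events listed affects the running of the period under the stated rules.
The 2011-08-06 filing precedes the 2011-08-31 deadline; the claim is timely.

TIMELY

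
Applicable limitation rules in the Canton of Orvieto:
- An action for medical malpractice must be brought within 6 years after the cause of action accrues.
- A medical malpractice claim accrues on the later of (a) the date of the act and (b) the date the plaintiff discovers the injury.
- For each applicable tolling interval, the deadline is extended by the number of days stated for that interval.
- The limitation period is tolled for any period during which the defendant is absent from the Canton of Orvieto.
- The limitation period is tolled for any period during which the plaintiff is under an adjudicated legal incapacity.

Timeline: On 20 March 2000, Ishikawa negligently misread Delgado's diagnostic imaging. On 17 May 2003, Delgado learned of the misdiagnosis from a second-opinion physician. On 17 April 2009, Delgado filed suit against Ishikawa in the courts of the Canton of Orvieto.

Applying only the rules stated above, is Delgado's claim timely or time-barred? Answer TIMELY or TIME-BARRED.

TIMELY

Because discovery on 17 May 2003 post-dates the 20 March 2000 act, accrual under the later-of rule falls on 17 May 2003.
Adding the 6 years base period to 17 May 2003 gives a deadline of 17 May 2009, before any tolling.
The 17 April 2009 filing precedes the 17 May 2009 deadline; the claim is timely.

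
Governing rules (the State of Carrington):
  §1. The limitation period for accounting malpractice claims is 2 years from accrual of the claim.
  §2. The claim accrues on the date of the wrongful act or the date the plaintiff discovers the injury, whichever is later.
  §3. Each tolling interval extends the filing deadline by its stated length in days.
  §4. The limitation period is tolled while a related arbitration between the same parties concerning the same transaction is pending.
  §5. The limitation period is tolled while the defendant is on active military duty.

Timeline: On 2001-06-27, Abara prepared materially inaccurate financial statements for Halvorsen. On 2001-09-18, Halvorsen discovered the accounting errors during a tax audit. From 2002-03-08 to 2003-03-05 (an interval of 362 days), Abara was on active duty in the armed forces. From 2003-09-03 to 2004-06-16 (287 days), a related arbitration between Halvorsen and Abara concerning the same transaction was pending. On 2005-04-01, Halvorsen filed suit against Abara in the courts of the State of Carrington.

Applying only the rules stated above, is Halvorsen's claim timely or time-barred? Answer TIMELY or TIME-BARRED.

TIMELY

Taking the later of the act (2001-06-27) and discovery (2001-09-18), the claim accrued on 2001-09-18.
Adding the 2 years base period to 2001-09-18 gives a deadline of 2003-09-18, before any tolling.
The period was tolled for 362 days by the defendant's active military service (2002-03-08 to 2003-03-05), pushing the deadline to 2004-09-14.
The period was tolled for 287 days by the pending related arbitration (2003-09-03 to 2004-06-16), pushing the deadline to 2005-06-28.
Filing on 2005-04-01 beat the 2005-06-28 deadline — the action is timely.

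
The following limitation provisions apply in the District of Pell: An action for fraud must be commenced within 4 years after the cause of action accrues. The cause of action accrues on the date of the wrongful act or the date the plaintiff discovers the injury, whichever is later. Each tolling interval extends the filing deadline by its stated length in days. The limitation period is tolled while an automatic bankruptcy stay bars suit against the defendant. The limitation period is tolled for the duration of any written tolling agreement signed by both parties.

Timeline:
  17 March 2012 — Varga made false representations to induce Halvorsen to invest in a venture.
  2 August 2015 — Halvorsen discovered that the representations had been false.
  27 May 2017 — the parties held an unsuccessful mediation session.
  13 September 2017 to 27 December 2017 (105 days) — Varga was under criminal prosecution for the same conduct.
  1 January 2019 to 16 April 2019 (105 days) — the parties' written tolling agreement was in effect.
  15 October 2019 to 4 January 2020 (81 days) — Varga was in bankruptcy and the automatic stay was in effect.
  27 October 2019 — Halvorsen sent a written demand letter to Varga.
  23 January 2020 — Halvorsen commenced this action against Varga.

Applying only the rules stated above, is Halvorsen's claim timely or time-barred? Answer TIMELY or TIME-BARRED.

TIMELY

The claim accrued on 2 August 2015 — the later of the 17 March 2012 act and the 2 August 2015 discovery.
4 years from 2 August 2015 is 2 August 2019.
The written tolling agreement from 1 January 2019 to 16 April 2019 tolled the period for 105 days, extending the deadline to 15 November 2019.
The automatic bankruptcy stay from 15 October 2019 to 4 January 2020 tolled the period for 81 days, extending the deadline to 4 February 2020.
Although a criminal prosecution ran from 13 September 2017 to 27 December 2017, the stated rules do not make that a tolling event, so it is disregarded.
The other events in the timeline have no effect on the limitation period under the stated rules.
Filing on 23 January 2020 beat the 4 February 2020 deadline — the action is timely.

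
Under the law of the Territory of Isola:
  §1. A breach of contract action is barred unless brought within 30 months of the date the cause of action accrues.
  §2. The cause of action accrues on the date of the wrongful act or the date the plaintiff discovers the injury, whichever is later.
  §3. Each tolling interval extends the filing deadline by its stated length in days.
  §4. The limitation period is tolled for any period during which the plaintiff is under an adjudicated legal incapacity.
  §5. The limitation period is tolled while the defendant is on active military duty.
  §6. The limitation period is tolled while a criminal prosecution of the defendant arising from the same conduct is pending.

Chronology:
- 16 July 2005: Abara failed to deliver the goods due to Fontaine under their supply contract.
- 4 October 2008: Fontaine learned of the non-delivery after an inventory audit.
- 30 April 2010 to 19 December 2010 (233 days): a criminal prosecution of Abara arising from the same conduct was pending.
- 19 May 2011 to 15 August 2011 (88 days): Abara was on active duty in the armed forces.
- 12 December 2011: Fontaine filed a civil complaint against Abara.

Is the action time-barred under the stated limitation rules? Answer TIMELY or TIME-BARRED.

The claim accrued on 4 October 2008 — the later of the 16 July 2005 act and the 4 October 2008 discovery.
30 months from 4 October 2008 is 4 April 2011.
The pending criminal prosecution from 30 April 2010 to 19 December 2010 tolled the period for 233 days, extending the deadline to 23 November 2011.
The defendant's active military service from 19 May 2011 to 15 August 2011 tolled the period for 88 days, extending the deadline to 19 February 2012.
Fontaine filed on 12 December 2011, before the 19 February 2012 deadline, so the action is timely.

TIMELY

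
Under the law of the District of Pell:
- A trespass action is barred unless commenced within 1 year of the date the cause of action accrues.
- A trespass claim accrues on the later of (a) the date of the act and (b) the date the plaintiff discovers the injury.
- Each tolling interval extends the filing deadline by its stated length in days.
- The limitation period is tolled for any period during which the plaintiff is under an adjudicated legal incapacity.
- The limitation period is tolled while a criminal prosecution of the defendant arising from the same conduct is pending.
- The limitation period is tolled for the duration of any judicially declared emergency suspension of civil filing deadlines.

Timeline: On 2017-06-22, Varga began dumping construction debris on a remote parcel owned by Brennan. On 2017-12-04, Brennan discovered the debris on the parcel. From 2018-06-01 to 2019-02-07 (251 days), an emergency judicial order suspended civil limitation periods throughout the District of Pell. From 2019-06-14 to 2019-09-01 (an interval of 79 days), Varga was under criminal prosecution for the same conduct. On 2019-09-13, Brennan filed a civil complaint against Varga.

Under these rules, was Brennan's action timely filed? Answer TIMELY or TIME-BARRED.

Taking the later of the act (2017-06-22) and discovery (2017-12-04), the claim accrued on 2017-12-04.
The untolled deadline — 1 year after 2017-12-04 — is 2018-12-04.
The emergency suspension of filing deadlines from 2018-06-01 to 2019-02-07 tolled the period for 251 days, extending the deadline to 2019-08-12.
The pending criminal prosecution from 2019-06-14 to 2019-09-01 tolled the period for 79 days, extending the deadline to 2019-10-30.
The 2019-09-13 filing precedes the 2019-10-30 deadline; the claim is timely.

TIMELY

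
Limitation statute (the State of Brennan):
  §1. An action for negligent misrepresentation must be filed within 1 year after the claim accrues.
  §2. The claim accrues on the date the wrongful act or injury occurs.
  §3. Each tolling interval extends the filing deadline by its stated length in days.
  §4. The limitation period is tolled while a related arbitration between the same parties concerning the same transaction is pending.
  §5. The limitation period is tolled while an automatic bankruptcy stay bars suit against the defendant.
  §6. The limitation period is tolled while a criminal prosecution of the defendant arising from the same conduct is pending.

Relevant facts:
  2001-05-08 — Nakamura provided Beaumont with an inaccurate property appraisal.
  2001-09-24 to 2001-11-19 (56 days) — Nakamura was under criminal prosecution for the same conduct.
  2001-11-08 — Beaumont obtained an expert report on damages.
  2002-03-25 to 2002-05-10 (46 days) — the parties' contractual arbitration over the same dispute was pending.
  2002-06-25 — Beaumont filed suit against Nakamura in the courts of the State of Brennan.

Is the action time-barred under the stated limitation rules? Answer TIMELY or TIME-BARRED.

TIMELY

The claim accrued on 2001-05-08, the date of the act.
The untolled deadline — 1 year after 2001-05-08 — is 2002-05-08.
The pending criminal prosecution from 2001-09-24 to 2001-11-19 tolled the period for 56 days, extending the deadline to 2002-07-03.
The pending related arbitration from 2002-03-25 to 2002-05-10 tolled the period for 46 days, extending the deadline to 2002-08-18.
Nothing else in the chronology tolls or restarts the period.
Beaumont filed on 2002-06-25, before the 2002-08-18 deadline, so the action is timely.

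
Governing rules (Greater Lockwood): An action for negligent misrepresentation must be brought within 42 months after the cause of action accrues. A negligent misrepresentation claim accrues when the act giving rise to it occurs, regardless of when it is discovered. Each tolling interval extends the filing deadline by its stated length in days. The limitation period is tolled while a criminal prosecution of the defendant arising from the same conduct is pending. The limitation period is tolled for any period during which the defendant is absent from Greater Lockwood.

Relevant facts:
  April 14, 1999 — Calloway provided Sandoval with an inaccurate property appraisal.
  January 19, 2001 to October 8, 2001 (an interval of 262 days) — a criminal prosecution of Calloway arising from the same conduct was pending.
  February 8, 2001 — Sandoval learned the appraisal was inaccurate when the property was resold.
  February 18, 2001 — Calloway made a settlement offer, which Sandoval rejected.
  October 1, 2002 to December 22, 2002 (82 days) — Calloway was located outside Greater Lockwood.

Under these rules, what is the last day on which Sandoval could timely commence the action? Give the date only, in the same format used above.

Because the rule ties accrual to occurrence, the claim accrued on April 14, 1999, not on the February 8, 2001 discovery date.
The untolled deadline — 42 months after April 14, 1999 — is October 14, 2002.
Because the pending criminal prosecution ran from January 19, 2001 to October 8, 2001, the deadline is extended by 262 days to July 3, 2003.
The period was tolled for 82 days by the defendant's absence from the jurisdiction (October 1, 2002 to December 22, 2002), pushing the deadline to September 23, 2003.
Nothing else in the chronology tolls or restarts the period.

September 23, 2003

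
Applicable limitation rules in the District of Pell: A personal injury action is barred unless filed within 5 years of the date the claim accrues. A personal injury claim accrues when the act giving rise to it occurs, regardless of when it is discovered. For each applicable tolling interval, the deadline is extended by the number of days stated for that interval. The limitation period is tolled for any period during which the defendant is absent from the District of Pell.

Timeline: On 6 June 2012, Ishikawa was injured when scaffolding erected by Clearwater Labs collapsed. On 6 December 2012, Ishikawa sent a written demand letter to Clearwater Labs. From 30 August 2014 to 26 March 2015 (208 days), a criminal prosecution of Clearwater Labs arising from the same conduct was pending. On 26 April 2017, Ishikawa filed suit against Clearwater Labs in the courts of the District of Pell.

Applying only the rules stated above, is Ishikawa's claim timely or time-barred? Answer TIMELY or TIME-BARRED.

The claim accrued on 6 June 2012, the date of the act.
Adding the 5 years base period to 6 June 2012 gives a deadline of 6 June 2017, before any tolling.
The pending criminal prosecution from 30 August 2014 to 26 March 2015 does not toll the period, because no stated rule makes a criminal prosecution a tolling event.
None of the other events listed affects the running of the period under the stated rules.
Filing on 26 April 2017 beat the 6 June 2017 deadline — the action is timely.

TIMELY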